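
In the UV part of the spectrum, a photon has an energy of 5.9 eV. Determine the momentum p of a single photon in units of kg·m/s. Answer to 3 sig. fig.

In SI units: E = 5.9 eV = 9.4528·10^-19 J.
Apply p = E/c: p = 3.153·10^-27 kg·m/s.
So p ≈ 3.15·10^-27 kg·m/s.

3.15·10^-27 kg·m/s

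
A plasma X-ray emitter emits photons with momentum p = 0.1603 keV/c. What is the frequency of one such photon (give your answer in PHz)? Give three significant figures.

Take h = 6.62607015·10^-34 J·s, c = 2.99792458·10^8 m/s, 1 eV = 1.602176634·10^-19 J.
First convert: p = 0.1603 keV/c = 8.5669·10^-26 kg·m/s.
Apply f = pc/h: f = 3.876·10^16 Hz.
Converting to PHz: f = 38.76 PHz ≈ 38.8 PHz.

38.8 PHz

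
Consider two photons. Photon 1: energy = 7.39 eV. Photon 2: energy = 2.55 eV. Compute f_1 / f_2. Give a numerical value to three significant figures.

2.90

f_1 = 1.787·10^15 Hz (from energy = 7.39 eV, via f = E/h).
f_2 = 6.166·10^14 Hz (from energy = 2.55 eV, via f = E/h).
Ratio = 1.787·10^15 / 6.166·10^14 = 2.90.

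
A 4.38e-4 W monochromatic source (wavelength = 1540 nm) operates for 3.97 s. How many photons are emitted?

Total energy: E_total = P·t = 4.38e-4 × 3.97 = 0.001739 J.
Per-photon energy: E = 1.290e-19 J.
N = E_total / E_photon = 1.35e16.

1.35e16 photons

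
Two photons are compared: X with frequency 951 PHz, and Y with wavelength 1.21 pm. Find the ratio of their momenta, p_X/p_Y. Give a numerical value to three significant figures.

p_X = 2.102e-24 kg·m/s (from frequency = 951 PHz, via p = hf/c).
p_Y = 5.476e-22 kg·m/s (from wavelength = 1.21 pm, via p = h/λ).
Ratio = 2.102e-24 / 5.476e-22 = 3.84e-3.

3.84e-3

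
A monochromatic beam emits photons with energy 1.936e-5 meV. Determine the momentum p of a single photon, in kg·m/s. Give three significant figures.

First convert: E = 1.936e-5 meV = 3.1018e-27 J.
For a photon p = E/c, so p = 1.035e-35 kg·m/s.
So p ≈ 1.03e-35 kg·m/s.

1.03e-35 kg·m/s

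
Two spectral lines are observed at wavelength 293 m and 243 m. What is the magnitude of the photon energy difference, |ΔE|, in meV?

8.71e-7 meV

Using E = hc/λ: E₁ = 6.780e-28 J, E₂ = 8.175e-28 J.
|ΔE| = |6.780e-28 − 8.175e-28| = 1.39e-28 J = 8.71e-7 meV.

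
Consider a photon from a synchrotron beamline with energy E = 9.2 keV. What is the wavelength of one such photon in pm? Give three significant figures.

135 pm

In SI units: E = 9.2 keV = 1.4740·10^-15 J.
For a photon λ = hc/E, so λ = 1.348·10^-10 m.
Converting to pm: λ = 134.8 pm ≈ 135 pm.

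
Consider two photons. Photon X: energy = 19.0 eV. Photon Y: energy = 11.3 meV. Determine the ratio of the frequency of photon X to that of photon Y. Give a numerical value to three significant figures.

f_X = 4.594e15 Hz (from energy = 19.0 eV, via f = E/h).
f_Y = 2.732e12 Hz (from energy = 11.3 meV, via f = E/h).
Ratio = 4.594e15 / 2.732e12 = 1680.

1680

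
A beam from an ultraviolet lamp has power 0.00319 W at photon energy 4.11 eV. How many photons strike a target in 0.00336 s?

Total energy: E_total = P·t = 0.00319 × 0.00336 = 1.072 × 10^-5 J.
Per-photon energy: E = 6.585 × 10^-19 J.
N = E_total / E_photon = 1.63 × 10^13.

1.63 × 10^13 photons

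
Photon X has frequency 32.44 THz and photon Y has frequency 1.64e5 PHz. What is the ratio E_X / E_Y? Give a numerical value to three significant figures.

E_X = 2.149e-20 J (from frequency = 32.44 THz, via E = hf).
E_Y = 1.087e-13 J (from frequency = 1.64e5 PHz, via E = hf).
Ratio = 2.149e-20 / 1.087e-13 = 1.98e-7.

1.98e-7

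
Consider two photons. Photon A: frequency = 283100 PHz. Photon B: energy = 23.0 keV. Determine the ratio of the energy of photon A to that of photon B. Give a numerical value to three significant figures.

50.9

E_A = 1.876e-13 J (from frequency = 283100 PHz, via E = hf).
E_B = 3.685e-15 J (from energy = 23.0 keV, via E given directly).
Ratio = 1.876e-13 / 3.685e-15 = 50.9.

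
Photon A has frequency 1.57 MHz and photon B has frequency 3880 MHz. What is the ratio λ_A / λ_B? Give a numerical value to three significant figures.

λ_A = 191.0 m (from frequency = 1.57 MHz, via λ = c/f).
λ_B = 0.07727 m (from frequency = 3880 MHz, via λ = c/f).
Ratio = 191.0 / 0.07727 = 2470.

2470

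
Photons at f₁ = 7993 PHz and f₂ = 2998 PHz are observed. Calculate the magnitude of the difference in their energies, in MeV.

0.0207 MeV

Using E = hf: E₁ = 5.2962·10^-15 J, E₂ = 1.9865·10^-15 J.
|ΔE| = |5.2962·10^-15 − 1.9865·10^-15| = 3.31·10^-15 J = 0.0207 MeV.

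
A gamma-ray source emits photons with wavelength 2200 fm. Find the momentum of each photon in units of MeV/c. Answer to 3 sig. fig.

(h = 6.62607015 × 10^-34 J·s, c = 2.99792458 × 10^8 m/s, 1 eV = 1.602176634 × 10^-19 J.)
Convert to SI: λ = 2200 fm = 2.2 × 10^-12 m.
The photon relation is p = h/λ, giving p = 3.012 × 10^-22 kg·m/s.
Converting to MeV/c: p = 0.5636 MeV/c ≈ 0.564 MeV/c.

0.564 MeV/c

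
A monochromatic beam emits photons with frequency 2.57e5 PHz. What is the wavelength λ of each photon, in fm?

Take c = 2.99792458e8 m/s.
Convert to SI: f = 2.57e5 PHz = 2.57e20 Hz.
Apply λ = c/f: λ = 1.167e-12 m.
Converting to fm: λ = 1167 fm ≈ 1170 fm.

1170 fm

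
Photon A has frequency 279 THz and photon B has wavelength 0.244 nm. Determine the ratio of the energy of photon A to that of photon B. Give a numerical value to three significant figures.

2.27 × 10^-4

E_A = 1.849 × 10^-19 J (from frequency = 279 THz, via E = hf).
E_B = 8.141 × 10^-16 J (from wavelength = 0.244 nm, via E = hc/λ).
Ratio = 1.849 × 10^-19 / 8.141 × 10^-16 = 2.27 × 10^-4.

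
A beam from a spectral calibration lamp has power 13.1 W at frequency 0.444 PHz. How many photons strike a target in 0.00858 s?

3.82 × 10^17 photons

Total energy: E_total = P·t = 13.1 × 0.00858 = 0.1124 J.
Per-photon energy: E = 2.942 × 10^-19 J.
N = E_total / E_photon = 3.82 × 10^17.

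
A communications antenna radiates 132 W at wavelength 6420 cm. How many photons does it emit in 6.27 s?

Total energy: E_total = P·t = 132 × 6.27 = 827.6 J.
Per-photon energy: E = 3.094e-27 J.
N = E_total / E_photon = 2.67e29.

2.67e29 photons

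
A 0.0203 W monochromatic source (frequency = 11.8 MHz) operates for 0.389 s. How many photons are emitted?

Total energy: E_total = P·t = 0.0203 × 0.389 = 0.007897 J.
Per-photon energy: E = 7.819e-27 J.
N = E_total / E_photon = 1.01e24.

1.01e24 photons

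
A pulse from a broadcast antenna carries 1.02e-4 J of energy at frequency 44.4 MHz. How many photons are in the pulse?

3.47e21 photons

Per-photon energy: E = 2.942e-26 J (from frequency = 44.4 MHz).
N = E_total / E_photon = 1.02e-4 J / 2.942e-26 J = 3.47e21.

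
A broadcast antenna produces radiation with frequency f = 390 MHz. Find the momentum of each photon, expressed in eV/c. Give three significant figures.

1.61 × 10^-6 eV/c

(h = 6.62607015 × 10^-34 J·s, c = 2.99792458 × 10^8 m/s, 1 eV = 1.602176634 × 10^-19 J.)
In SI units: f = 390 MHz = 3.9 × 10^8 Hz.
Since p = hf/c for a photon, p = 8.620 × 10^-34 kg·m/s.
Converting to eV/c: p = 1.613 × 10^-6 eV/c ≈ 1.61 × 10^-6 eV/c.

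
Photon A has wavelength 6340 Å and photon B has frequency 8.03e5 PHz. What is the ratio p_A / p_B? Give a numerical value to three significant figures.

p_A = 1.045e-27 kg·m/s (from wavelength = 6340 Å, via p = h/λ).
p_B = 1.775e-21 kg·m/s (from frequency = 8.03e5 PHz, via p = hf/c).
Ratio = 1.045e-27 / 1.775e-21 = 5.89e-7.

5.89e-7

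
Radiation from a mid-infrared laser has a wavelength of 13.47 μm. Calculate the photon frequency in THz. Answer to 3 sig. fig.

In SI units: λ = 13.47 μm = 1.347e-5 m.
Since f = c/λ for a photon, f = 2.226e13 Hz.
Converting to THz: f = 22.26 THz ≈ 22.3 THz.

22.3 THz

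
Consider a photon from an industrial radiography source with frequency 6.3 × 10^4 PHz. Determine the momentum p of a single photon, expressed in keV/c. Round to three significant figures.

Take h = 6.62607015 × 10^-34 J·s, c = 2.99792458 × 10^8 m/s, 1 eV = 1.602176634 × 10^-19 J.
Convert to SI: f = 6.3 × 10^4 PHz = 6.3 × 10^19 Hz.
The photon relation is p = hf/c, giving p = 1.392 × 10^-22 kg·m/s.
Converting to keV/c: p = 260.5 keV/c ≈ 261 keV/c.

261 keV/c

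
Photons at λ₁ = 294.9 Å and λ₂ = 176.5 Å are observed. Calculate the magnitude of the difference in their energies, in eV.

28.2 eV

Using E = hc/λ: E₁ = 6.7360 × 10^-18 J, E₂ = 1.1255 × 10^-17 J.
|ΔE| = |6.7360 × 10^-18 − 1.1255 × 10^-17| = 4.52 × 10^-18 J = 28.2 eV.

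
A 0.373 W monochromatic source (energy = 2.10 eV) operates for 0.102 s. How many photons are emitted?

Total energy: E_total = P·t = 0.373 × 0.102 = 0.03805 J.
Per-photon energy: E = 3.365 × 10^-19 J.
N = E_total / E_photon = 1.13 × 10^17.

1.13 × 10^17 photons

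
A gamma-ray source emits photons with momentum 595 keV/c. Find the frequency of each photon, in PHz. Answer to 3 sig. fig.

1.44 × 10^5 PHz

Convert to SI: p = 595 keV/c = 3.1799 × 10^-22 kg·m/s.
Apply f = pc/h: f = 1.439 × 10^20 Hz.
Converting to PHz: f = 143900 PHz ≈ 1.44 × 10^5 PHz.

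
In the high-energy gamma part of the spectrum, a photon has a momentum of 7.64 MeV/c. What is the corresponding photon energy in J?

First convert: p = 7.64 MeV/c = 4.0830e-21 kg·m/s.
Apply E = pc: E = 1.224e-12 J.
So E ≈ 1.22e-12 J.

1.22e-12 J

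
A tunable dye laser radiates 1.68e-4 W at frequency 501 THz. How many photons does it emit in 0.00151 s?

7.64e11 photons

Total energy: E_total = P·t = 1.68e-4 × 0.00151 = 2.537e-7 J.
Per-photon energy: E = 3.320e-19 J.
N = E_total / E_photon = 7.64e11.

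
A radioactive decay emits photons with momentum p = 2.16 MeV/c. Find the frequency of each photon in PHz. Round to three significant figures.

5.22 × 10^5 PHz

In SI units: p = 2.16 MeV/c = 1.1544 × 10^-21 kg·m/s.
Apply f = pc/h: f = 5.223 × 10^20 Hz.
Converting to PHz: f = 522300 PHz ≈ 5.22 × 10^5 PHz.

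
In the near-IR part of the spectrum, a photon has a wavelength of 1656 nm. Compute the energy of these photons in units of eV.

0.749 eV

In SI units: λ = 1656 nm = 1.656e-6 m.
The photon relation is E = hc/λ, giving E = 1.200e-19 J.
Converting to eV: E = 0.7487 eV ≈ 0.749 eV.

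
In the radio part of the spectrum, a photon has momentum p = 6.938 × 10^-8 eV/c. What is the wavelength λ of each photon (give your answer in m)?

(h = 6.62607015 × 10^-34 J·s, c = 2.99792458 × 10^8 m/s, 1 eV = 1.602176634 × 10^-19 J.)
First convert: p = 6.938 × 10^-8 eV/c = 3.7079 × 10^-35 kg·m/s.
Since λ = h/p for a photon, λ = 17.87 m.
So λ ≈ 17.9 m.

17.9 m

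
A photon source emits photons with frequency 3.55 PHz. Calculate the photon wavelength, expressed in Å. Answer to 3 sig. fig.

Use c = 2.99792458e8 m/s.
First convert: f = 3.55 PHz = 3.55e15 Hz.
For a photon λ = c/f, so λ = 8.445e-8 m.
Converting to Å: λ = 844.5 Å ≈ 844 Å.

844 Å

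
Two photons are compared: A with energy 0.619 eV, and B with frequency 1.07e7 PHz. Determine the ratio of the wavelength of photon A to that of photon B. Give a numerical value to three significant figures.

λ_A = 2.003e-6 m (from energy = 0.619 eV, via λ = hc/E).
λ_B = 2.802e-14 m (from frequency = 1.07e7 PHz, via λ = c/f).
Ratio = 2.003e-6 / 2.802e-14 = 7.15e7.

7.15e7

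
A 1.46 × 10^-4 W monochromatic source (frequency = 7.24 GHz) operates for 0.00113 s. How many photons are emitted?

3.44 × 10^16 photons

Total energy: E_total = P·t = 1.46 × 10^-4 × 0.00113 = 1.650 × 10^-7 J.
Per-photon energy: E = 4.797 × 10^-24 J.
N = E_total / E_photon = 3.44 × 10^16.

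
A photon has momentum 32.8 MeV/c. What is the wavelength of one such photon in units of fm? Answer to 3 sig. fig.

(h = 6.62607015e-34 J·s, c = 2.99792458e8 m/s, 1 eV = 1.602176634e-19 J.)
First convert: p = 32.8 MeV/c = 1.7529e-20 kg·m/s.
Apply λ = h/p: λ = 3.780e-14 m.
Converting to fm: λ = 37.80 fm ≈ 37.8 fm.

37.8 fm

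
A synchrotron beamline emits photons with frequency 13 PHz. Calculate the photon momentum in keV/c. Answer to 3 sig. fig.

0.0538 keV/c

First convert: f = 13 PHz = 1.3 × 10^16 Hz.
Apply p = hf/c: p = 2.873 × 10^-26 kg·m/s.
Converting to keV/c: p = 0.05376 keV/c ≈ 0.0538 keV/c.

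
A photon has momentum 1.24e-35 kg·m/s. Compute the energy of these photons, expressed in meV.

2.32e-5 meV

Since E = pc for a photon, E = 3.717e-27 J.
Converting to meV: E = 2.320e-5 meV ≈ 2.32e-5 meV.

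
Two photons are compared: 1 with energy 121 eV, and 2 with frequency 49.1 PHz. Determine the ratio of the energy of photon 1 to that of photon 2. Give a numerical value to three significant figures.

E_1 = 1.939e-17 J (from energy = 121 eV, via E given directly).
E_2 = 3.253e-17 J (from frequency = 49.1 PHz, via E = hf).
Ratio = 1.939e-17 / 3.253e-17 = 0.596.

0.596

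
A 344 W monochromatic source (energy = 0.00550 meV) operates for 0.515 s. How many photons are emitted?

2.01 × 10^26 photons

Total energy: E_total = P·t = 344 × 0.515 = 177.2 J.
Per-photon energy: E = 8.812 × 10^-25 J.
N = E_total / E_photon = 2.01 × 10^26.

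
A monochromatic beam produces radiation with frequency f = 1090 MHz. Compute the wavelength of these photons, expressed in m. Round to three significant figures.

0.275 m

In SI units: f = 1090 MHz = 1.09e9 Hz.
For a photon λ = c/f, so λ = 0.2750 m.
So λ ≈ 0.275 m.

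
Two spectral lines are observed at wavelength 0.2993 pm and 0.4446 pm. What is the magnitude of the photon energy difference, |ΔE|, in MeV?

Using E = hc/λ: E₁ = 6.6370e-13 J, E₂ = 4.4679e-13 J.
|ΔE| = |6.6370e-13 − 4.4679e-13| = 2.17e-13 J = 1.35 MeV.

1.35 MeV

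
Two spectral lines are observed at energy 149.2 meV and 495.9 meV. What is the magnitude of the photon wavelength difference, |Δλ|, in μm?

Using λ = hc/E: λ₁ = 8.3099·10^-6 m, λ₂ = 2.5002·10^-6 m.
|Δλ| = |8.3099·10^-6 − 2.5002·10^-6| = 5.81·10^-6 m = 5.81 μm.

5.81 μm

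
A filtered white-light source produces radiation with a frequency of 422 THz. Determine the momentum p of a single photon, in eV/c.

Take h = 6.62607015·10^-34 J·s, c = 2.99792458·10^8 m/s, 1 eV = 1.602176634·10^-19 J.
First convert: f = 422 THz = 4.22·10^14 Hz.
The photon relation is p = hf/c, giving p = 9.327·10^-28 kg·m/s.
Converting to eV/c: p = 1.745 eV/c ≈ 1.75 eV/c.

1.75 eV/c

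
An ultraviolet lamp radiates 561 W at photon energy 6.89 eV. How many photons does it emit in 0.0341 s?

Total energy: E_total = P·t = 561 × 0.0341 = 19.13 J.
Per-photon energy: E = 1.104e-18 J.
N = E_total / E_photon = 1.73e19.

1.73e19 photons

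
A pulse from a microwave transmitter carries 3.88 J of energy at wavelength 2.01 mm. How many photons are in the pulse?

Per-photon energy: E = 9.883e-23 J (from wavelength = 2.01 mm).
N = E_total / E_photon = 3.88 J / 9.883e-23 J = 3.93e22.

3.93e22 photons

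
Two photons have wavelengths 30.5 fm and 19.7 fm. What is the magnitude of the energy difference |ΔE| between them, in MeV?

Using E = hc/λ: E₁ = 6.513e-12 J, E₂ = 1.008e-11 J.
|ΔE| = |6.513e-12 − 1.008e-11| = 3.57e-12 J = 22.3 MeV.

22.3 MeV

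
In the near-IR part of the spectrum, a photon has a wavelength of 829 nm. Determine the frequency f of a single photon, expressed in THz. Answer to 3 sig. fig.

Take c = 2.99792458 × 10^8 m/s.
Convert to SI: λ = 829 nm = 8.29 × 10^-7 m.
For a photon f = c/λ, so f = 3.616 × 10^14 Hz.
Converting to THz: f = 361.6 THz ≈ 362 THz.

362 THz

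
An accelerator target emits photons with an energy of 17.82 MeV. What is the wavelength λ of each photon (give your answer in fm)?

Convert to SI: E = 17.82 MeV = 2.8551 × 10^-12 J.
Apply λ = hc/E: λ = 6.958 × 10^-14 m.
Converting to fm: λ = 69.58 fm ≈ 69.6 fm.

69.6 fm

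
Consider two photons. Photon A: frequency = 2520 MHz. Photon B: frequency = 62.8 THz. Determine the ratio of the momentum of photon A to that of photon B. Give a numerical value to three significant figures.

p_A = 5.570e-33 kg·m/s (from frequency = 2520 MHz, via p = hf/c).
p_B = 1.388e-28 kg·m/s (from frequency = 62.8 THz, via p = hf/c).
Ratio = 5.570e-33 / 1.388e-28 = 4.01e-5.

4.01e-5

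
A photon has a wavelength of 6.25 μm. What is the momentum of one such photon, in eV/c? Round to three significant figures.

In SI units: λ = 6.25 μm = 6.25 × 10^-6 m.
The photon relation is p = h/λ, giving p = 1.060 × 10^-28 kg·m/s.
Converting to eV/c: p = 0.1984 eV/c ≈ 0.198 eV/c.

0.198 eV/c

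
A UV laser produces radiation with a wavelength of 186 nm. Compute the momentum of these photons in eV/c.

(h = 6.62607015 × 10^-34 J·s, c = 2.99792458 × 10^8 m/s, 1 eV = 1.602176634 × 10^-19 J.)
First convert: λ = 186 nm = 1.86 × 10^-7 m.
Apply p = h/λ: p = 3.562 × 10^-27 kg·m/s.
Converting to eV/c: p = 6.666 eV/c ≈ 6.67 eV/c.

6.67 eV/c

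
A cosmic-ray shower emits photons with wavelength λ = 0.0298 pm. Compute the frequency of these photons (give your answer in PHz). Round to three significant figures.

1.01·10^7 PHz

(c = 2.99792458·10^8 m/s.)
First convert: λ = 0.0298 pm = 2.98·10^-14 m.
Since f = c/λ for a photon, f = 1.006·10^22 Hz.
Converting to PHz: f = 1.006·10^7 PHz ≈ 1.01·10^7 PHz.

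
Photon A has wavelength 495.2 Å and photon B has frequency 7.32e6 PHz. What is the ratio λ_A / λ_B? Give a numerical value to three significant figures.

1.21e6

λ_A = 4.952e-8 m (from wavelength = 495.2 Å, via λ given directly).
λ_B = 4.096e-14 m (from frequency = 7.32e6 PHz, via λ = c/f).
Ratio = 4.952e-8 / 4.096e-14 = 1.21e6.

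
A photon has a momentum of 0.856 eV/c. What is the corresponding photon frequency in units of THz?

207 THz

(h = 6.62607015 × 10^-34 J·s, c = 2.99792458 × 10^8 m/s, 1 eV = 1.602176634 × 10^-19 J.)
In SI units: p = 0.856 eV/c = 4.5747 × 10^-28 kg·m/s.
The photon relation is f = pc/h, giving f = 2.070 × 10^14 Hz.
Converting to THz: f = 207.0 THz ≈ 207 THz.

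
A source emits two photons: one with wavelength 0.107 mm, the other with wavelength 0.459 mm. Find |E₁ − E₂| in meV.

8.89 meV

Using E = hc/λ: E₁ = 1.856 × 10^-21 J, E₂ = 4.328 × 10^-22 J.
|ΔE| = |1.856 × 10^-21 − 4.328 × 10^-22| = 1.42 × 10^-21 J = 8.89 meV.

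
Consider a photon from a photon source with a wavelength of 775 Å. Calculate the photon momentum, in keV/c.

0.0160 keV/c

First convert: λ = 775 Å = 7.75 × 10^-8 m.
Apply p = h/λ: p = 8.550 × 10^-27 kg·m/s.
Converting to keV/c: p = 0.01600 keV/c ≈ 0.0160 keV/c.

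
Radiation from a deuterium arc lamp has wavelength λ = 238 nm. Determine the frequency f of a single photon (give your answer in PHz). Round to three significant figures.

Take c = 2.99792458 × 10^8 m/s.
Convert to SI: λ = 238 nm = 2.38 × 10^-7 m.
Since f = c/λ for a photon, f = 1.260 × 10^15 Hz.
Converting to PHz: f = 1.260 PHz ≈ 1.26 PHz.

1.26 PHz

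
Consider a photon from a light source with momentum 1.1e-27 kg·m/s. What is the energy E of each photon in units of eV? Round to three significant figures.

2.06 eV

(c = 2.99792458e8 m/s, 1 eV = 1.602176634e-19 J.)
For a photon E = pc, so E = 3.298e-19 J.
Converting to eV: E = 2.058 eV ≈ 2.06 eV.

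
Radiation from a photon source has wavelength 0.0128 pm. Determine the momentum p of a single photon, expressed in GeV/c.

Convert to SI: λ = 0.0128 pm = 1.28·10^-14 m.
Since p = h/λ for a photon, p = 5.177·10^-20 kg·m/s.
Converting to GeV/c: p = 0.09686 GeV/c ≈ 0.0969 GeV/c.

0.0969 GeV/c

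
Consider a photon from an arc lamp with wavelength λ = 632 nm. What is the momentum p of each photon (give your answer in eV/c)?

1.96 eV/c

First convert: λ = 632 nm = 6.32·10^-7 m.
Apply p = h/λ: p = 1.048·10^-27 kg·m/s.
Converting to eV/c: p = 1.962 eV/c ≈ 1.96 eV/c.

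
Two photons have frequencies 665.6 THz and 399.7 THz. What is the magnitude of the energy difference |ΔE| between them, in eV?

1.10 eV

Using E = hf: E₁ = 4.4103e-19 J, E₂ = 2.6484e-19 J.
|ΔE| = |4.4103e-19 − 2.6484e-19| = 1.76e-19 J = 1.10 eV.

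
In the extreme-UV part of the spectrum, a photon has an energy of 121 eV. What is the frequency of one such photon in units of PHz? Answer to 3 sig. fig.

First convert: E = 121 eV = 1.9386 × 10^-17 J.
For a photon f = E/h, so f = 2.926 × 10^16 Hz.
Converting to PHz: f = 29.26 PHz ≈ 29.3 PHz.

29.3 PHz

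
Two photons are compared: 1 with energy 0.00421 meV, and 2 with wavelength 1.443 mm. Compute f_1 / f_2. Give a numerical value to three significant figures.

4.90e-3

f_1 = 1.018e9 Hz (from energy = 0.00421 meV, via f = E/h).
f_2 = 2.078e11 Hz (from wavelength = 1.443 mm, via f = c/λ).
Ratio = 1.018e9 / 2.078e11 = 4.90e-3.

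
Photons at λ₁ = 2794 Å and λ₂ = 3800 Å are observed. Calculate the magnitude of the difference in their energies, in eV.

Using E = hc/λ: E₁ = 7.1097 × 10^-19 J, E₂ = 5.2275 × 10^-19 J.
|ΔE| = |7.1097 × 10^-19 − 5.2275 × 10^-19| = 1.88 × 10^-19 J = 1.17 eV.

1.17 eV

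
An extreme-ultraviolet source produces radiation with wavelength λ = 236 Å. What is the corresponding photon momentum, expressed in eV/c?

52.5 eV/c

First convert: λ = 236 Å = 2.36·10^-8 m.
Apply p = h/λ: p = 2.808·10^-26 kg·m/s.
Converting to eV/c: p = 52.54 eV/c ≈ 52.5 eV/c.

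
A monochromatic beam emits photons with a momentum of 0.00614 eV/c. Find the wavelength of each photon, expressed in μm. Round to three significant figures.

202 μm

(h = 6.62607015 × 10^-34 J·s, c = 2.99792458 × 10^8 m/s, 1 eV = 1.602176634 × 10^-19 J.)
First convert: p = 0.00614 eV/c = 3.2814 × 10^-30 kg·m/s.
For a photon λ = h/p, so λ = 2.019 × 10^-4 m.
Converting to μm: λ = 201.9 μm ≈ 202 μm.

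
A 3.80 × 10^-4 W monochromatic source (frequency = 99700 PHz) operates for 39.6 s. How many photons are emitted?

Total energy: E_total = P·t = 3.80 × 10^-4 × 39.6 = 0.01505 J.
Per-photon energy: E = 6.606 × 10^-14 J.
N = E_total / E_photon = 2.28 × 10^11.

2.28 × 10^11 photons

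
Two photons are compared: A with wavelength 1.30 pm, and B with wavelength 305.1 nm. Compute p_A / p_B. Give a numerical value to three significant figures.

p_A = 5.097 × 10^-22 kg·m/s (from wavelength = 1.30 pm, via p = h/λ).
p_B = 2.172 × 10^-27 kg·m/s (from wavelength = 305.1 nm, via p = h/λ).
Ratio = 5.097 × 10^-22 / 2.172 × 10^-27 = 2.35 × 10^5.

2.35 × 10^5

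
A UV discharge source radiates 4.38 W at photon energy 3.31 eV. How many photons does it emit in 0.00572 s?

Total energy: E_total = P·t = 4.38 × 0.00572 = 0.02505 J.
Per-photon energy: E = 5.303e-19 J.
N = E_total / E_photon = 4.72e16.

4.72e16 photons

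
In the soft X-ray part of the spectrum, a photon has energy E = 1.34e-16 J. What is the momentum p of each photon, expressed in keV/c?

(c = 2.99792458e8 m/s, 1 eV = 1.602176634e-19 J.)
The photon relation is p = E/c, giving p = 4.470e-25 kg·m/s.
Converting to keV/c: p = 0.8364 keV/c ≈ 0.836 keV/c.

0.836 keV/c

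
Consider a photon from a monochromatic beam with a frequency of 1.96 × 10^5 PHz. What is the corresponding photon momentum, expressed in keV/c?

(h = 6.62607015 × 10^-34 J·s, c = 2.99792458 × 10^8 m/s, 1 eV = 1.602176634 × 10^-19 J.)
In SI units: f = 1.96 × 10^5 PHz = 1.96 × 10^20 Hz.
Since p = hf/c for a photon, p = 4.332 × 10^-22 kg·m/s.
Converting to keV/c: p = 810.6 keV/c ≈ 811 keV/c.

811 keV/c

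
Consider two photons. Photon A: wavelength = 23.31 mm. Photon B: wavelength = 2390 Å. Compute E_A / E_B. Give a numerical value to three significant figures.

E_A = 8.522e-24 J (from wavelength = 23.31 mm, via E = hc/λ).
E_B = 8.311e-19 J (from wavelength = 2390 Å, via E = hc/λ).
Ratio = 8.522e-24 / 8.311e-19 = 1.03e-5.

1.03e-5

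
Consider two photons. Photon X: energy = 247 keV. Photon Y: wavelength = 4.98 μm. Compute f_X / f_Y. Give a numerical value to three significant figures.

f_X = 5.972·10^19 Hz (from energy = 247 keV, via f = E/h).
f_Y = 6.020·10^13 Hz (from wavelength = 4.98 μm, via f = c/λ).
Ratio = 5.972·10^19 / 6.020·10^13 = 9.92·10^5.

9.92·10^5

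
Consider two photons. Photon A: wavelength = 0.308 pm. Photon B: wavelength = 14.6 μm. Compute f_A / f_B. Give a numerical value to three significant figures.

f_A = 9.734 × 10^20 Hz (from wavelength = 0.308 pm, via f = c/λ).
f_B = 2.053 × 10^13 Hz (from wavelength = 14.6 μm, via f = c/λ).
Ratio = 9.734 × 10^20 / 2.053 × 10^13 = 4.74 × 10^7.

4.74 × 10^7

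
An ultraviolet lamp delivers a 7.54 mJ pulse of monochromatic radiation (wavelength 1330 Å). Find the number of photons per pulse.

5.05e15 photons

Per-photon energy: E = 1.494e-18 J (from wavelength = 1330 Å).
N = E_total / E_photon = 0.00754 J / 1.494e-18 J = 5.05e15.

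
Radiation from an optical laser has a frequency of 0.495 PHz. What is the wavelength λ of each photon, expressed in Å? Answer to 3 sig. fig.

Take c = 2.99792458e8 m/s.
Convert to SI: f = 0.495 PHz = 4.95e14 Hz.
Since λ = c/f for a photon, λ = 6.056e-7 m.
Converting to Å: λ = 6056 Å ≈ 6060 Å.

6060 Å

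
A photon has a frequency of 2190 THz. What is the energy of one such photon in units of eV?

(h = 6.62607015e-34 J·s, 1 eV = 1.602176634e-19 J.)
In SI units: f = 2190 THz = 2.19e15 Hz.
The photon relation is E = hf, giving E = 1.451e-18 J.
Converting to eV: E = 9.057 eV ≈ 9.06 eV.

9.06 eV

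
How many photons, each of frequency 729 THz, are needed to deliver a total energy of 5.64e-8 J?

Per-photon energy: E = 4.830e-19 J (from frequency = 729 THz).
N = E_total / E_photon = 5.64e-8 J / 4.830e-19 J = 1.17e11.

1.17e11 photons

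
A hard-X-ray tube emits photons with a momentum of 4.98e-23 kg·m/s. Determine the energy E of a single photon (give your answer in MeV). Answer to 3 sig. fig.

For a photon E = pc, so E = 1.493e-14 J.
Converting to MeV: E = 0.09318 MeV ≈ 0.0932 MeV.

0.0932 MeV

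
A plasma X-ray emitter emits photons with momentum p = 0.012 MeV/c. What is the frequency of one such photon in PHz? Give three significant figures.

In SI units: p = 0.012 MeV/c = 6.4131 × 10^-24 kg·m/s.
Apply f = pc/h: f = 2.902 × 10^18 Hz.
Converting to PHz: f = 2902 PHz ≈ 2900 PHz.

2900 PHz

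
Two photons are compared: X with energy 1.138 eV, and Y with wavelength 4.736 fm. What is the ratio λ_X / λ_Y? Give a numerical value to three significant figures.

2.30e8

λ_X = 1.089e-6 m (from energy = 1.138 eV, via λ = hc/E).
λ_Y = 4.736e-15 m (from wavelength = 4.736 fm, via λ given directly).
Ratio = 1.089e-6 / 4.736e-15 = 2.30e8.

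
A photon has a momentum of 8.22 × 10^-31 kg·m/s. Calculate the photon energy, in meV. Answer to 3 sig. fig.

1.54 meV

Use c = 2.99792458 × 10^8 m/s, 1 eV = 1.602176634 × 10^-19 J.
Apply E = pc: E = 2.464 × 10^-22 J.
Converting to meV: E = 1.538 meV ≈ 1.54 meV.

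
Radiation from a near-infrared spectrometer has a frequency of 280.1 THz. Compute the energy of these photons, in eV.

Take h = 6.62607015 × 10^-34 J·s, 1 eV = 1.602176634 × 10^-19 J.
Convert to SI: f = 280.1 THz = 2.801 × 10^14 Hz.
For a photon E = hf, so E = 1.856 × 10^-19 J.
Converting to eV: E = 1.158 eV ≈ 1.16 eV.

1.16 eV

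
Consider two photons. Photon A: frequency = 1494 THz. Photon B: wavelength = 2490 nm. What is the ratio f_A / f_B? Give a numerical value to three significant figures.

f_A = 1.494e15 Hz (from frequency = 1494 THz, via f given directly).
f_B = 1.204e14 Hz (from wavelength = 2490 nm, via f = c/λ).
Ratio = 1.494e15 / 1.204e14 = 12.4.

12.4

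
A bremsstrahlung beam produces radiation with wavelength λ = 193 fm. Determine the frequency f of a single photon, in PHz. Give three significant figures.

Take c = 2.99792458 × 10^8 m/s.
Convert to SI: λ = 193 fm = 1.93 × 10^-13 m.
The photon relation is f = c/λ, giving f = 1.553 × 10^21 Hz.
Converting to PHz: f = 1.553 × 10^6 PHz ≈ 1.55 × 10^6 PHz.

1.55 × 10^6 PHz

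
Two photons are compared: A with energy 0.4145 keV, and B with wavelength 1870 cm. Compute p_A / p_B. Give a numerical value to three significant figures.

6.25 × 10^9

p_A = 2.215 × 10^-25 kg·m/s (from energy = 0.4145 keV, via p = E/c).
p_B = 3.543 × 10^-35 kg·m/s (from wavelength = 1870 cm, via p = h/λ).
Ratio = 2.215 × 10^-25 / 3.543 × 10^-35 = 6.25 × 10^9.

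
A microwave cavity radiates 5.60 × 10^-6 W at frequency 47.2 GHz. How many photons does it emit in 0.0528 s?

9.45 × 10^15 photons

Total energy: E_total = P·t = 5.60 × 10^-6 × 0.0528 = 2.957 × 10^-7 J.
Per-photon energy: E = 3.128 × 10^-23 J.
N = E_total / E_photon = 9.45 × 10^15.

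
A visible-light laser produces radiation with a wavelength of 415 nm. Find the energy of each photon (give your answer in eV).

In SI units: λ = 415 nm = 4.15e-7 m.
For a photon E = hc/λ, so E = 4.787e-19 J.
Converting to eV: E = 2.988 eV ≈ 2.99 eV.

2.99 eV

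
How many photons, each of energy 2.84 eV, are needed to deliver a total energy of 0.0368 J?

8.09e16 photons

Per-photon energy: E = 4.550e-19 J (from energy = 2.84 eV).
N = E_total / E_photon = 0.0368 J / 4.550e-19 J = 8.09e16.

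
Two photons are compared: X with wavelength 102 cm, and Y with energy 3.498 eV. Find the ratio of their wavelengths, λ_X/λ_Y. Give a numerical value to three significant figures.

λ_X = 1.020 m (from wavelength = 102 cm, via λ given directly).
λ_Y = 3.544 × 10^-7 m (from energy = 3.498 eV, via λ = hc/E).
Ratio = 1.020 / 3.544 × 10^-7 = 2.88 × 10^6.

2.88 × 10^6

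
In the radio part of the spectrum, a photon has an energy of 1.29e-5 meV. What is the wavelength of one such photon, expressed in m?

First convert: E = 1.29e-5 meV = 2.0668e-27 J.
For a photon λ = hc/E, so λ = 96.11 m.
So λ ≈ 96.1 m.

96.1 m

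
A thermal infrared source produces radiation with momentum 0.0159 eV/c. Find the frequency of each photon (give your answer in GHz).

Use h = 6.62607015e-34 J·s, c = 2.99792458e8 m/s, 1 eV = 1.602176634e-19 J.
First convert: p = 0.0159 eV/c = 8.4974e-30 kg·m/s.
The photon relation is f = pc/h, giving f = 3.845e12 Hz.
Converting to GHz: f = 3845 GHz ≈ 3840 GHz.

3840 GHz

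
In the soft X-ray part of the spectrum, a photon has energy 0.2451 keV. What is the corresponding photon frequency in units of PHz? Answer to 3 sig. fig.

59.3 PHz

In SI units: E = 0.2451 keV = 3.9269e-17 J.
The photon relation is f = E/h, giving f = 5.926e16 Hz.
Converting to PHz: f = 59.26 PHz ≈ 59.3 PHz.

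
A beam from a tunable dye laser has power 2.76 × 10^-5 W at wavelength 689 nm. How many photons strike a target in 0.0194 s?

1.86 × 10^12 photons

Total energy: E_total = P·t = 2.76 × 10^-5 × 0.0194 = 5.354 × 10^-7 J.
Per-photon energy: E = 2.883 × 10^-19 J.
N = E_total / E_photon = 1.86 × 10^12.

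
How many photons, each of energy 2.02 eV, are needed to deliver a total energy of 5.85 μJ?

1.81 × 10^13 photons

Per-photon energy: E = 3.236 × 10^-19 J (from energy = 2.02 eV).
N = E_total / E_photon = 5.85 × 10^-6 J / 3.236 × 10^-19 J = 1.81 × 10^13.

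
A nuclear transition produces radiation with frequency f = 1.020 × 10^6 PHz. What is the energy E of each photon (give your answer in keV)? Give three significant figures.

4220 keV

In SI units: f = 1.020 × 10^6 PHz = 1.020 × 10^21 Hz.
Apply E = hf: E = 6.759 × 10^-13 J.
Converting to keV: E = 4218 keV ≈ 4220 keV.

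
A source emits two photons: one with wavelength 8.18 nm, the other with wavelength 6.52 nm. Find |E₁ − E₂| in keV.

Using E = hc/λ: E₁ = 2.428·10^-17 J, E₂ = 3.047·10^-17 J.
|ΔE| = |2.428·10^-17 − 3.047·10^-17| = 6.18·10^-18 J = 0.0386 keV.

0.0386 keV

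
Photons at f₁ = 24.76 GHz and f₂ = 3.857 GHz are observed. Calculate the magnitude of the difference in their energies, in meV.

0.0864 meV

Using E = hf: E₁ = 1.6406·10^-23 J, E₂ = 2.5557·10^-24 J.
|ΔE| = |1.6406·10^-23 − 2.5557·10^-24| = 1.39·10^-23 J = 0.0864 meV.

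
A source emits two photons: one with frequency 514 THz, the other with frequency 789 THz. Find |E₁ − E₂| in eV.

1.14 eV

Using E = hf: E₁ = 3.406·10^-19 J, E₂ = 5.228·10^-19 J.
|ΔE| = |3.406·10^-19 − 5.228·10^-19| = 1.82·10^-19 J = 1.14 eV.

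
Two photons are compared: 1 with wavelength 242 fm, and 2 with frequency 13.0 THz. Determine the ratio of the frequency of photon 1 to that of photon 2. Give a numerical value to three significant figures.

9.53e7

f_1 = 1.239e21 Hz (from wavelength = 242 fm, via f = c/λ).
f_2 = 1.300e13 Hz (from frequency = 13.0 THz, via f given directly).
Ratio = 1.239e21 / 1.300e13 = 9.53e7.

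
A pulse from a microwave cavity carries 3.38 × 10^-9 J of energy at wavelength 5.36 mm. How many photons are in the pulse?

9.12 × 10^13 photons

Per-photon energy: E = 3.706 × 10^-23 J (from wavelength = 5.36 mm).
N = E_total / E_photon = 3.38 × 10^-9 J / 3.706 × 10^-23 J = 9.12 × 10^13.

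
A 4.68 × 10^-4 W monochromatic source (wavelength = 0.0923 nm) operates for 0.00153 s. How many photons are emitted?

Total energy: E_total = P·t = 4.68 × 10^-4 × 0.00153 = 7.160 × 10^-7 J.
Per-photon energy: E = 2.152 × 10^-15 J.
N = E_total / E_photon = 3.33 × 10^8.

3.33 × 10^8 photons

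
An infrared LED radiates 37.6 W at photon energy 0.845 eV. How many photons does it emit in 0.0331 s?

9.19 × 10^18 photons

Total energy: E_total = P·t = 37.6 × 0.0331 = 1.245 J.
Per-photon energy: E = 1.354 × 10^-19 J.
N = E_total / E_photon = 9.19 × 10^18.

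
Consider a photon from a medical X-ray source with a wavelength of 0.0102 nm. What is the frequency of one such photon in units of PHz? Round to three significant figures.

In SI units: λ = 0.0102 nm = 1.02 × 10^-11 m.
For a photon f = c/λ, so f = 2.939 × 10^19 Hz.
Converting to PHz: f = 29390 PHz ≈ 2.94 × 10^4 PHz.

2.94 × 10^4 PHz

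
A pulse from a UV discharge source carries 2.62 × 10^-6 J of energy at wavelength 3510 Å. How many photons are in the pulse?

Per-photon energy: E = 5.659 × 10^-19 J (from wavelength = 3510 Å).
N = E_total / E_photon = 2.62 × 10^-6 J / 5.659 × 10^-19 J = 4.63 × 10^12.

4.63 × 10^12 photons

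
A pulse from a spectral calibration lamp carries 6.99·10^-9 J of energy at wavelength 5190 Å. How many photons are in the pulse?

Per-photon energy: E = 3.827·10^-19 J (from wavelength = 5190 Å).
N = E_total / E_photon = 6.99·10^-9 J / 3.827·10^-19 J = 1.83·10^10.

1.83·10^10 photons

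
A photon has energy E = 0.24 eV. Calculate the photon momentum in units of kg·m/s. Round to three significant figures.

1.28 × 10^-28 kg·m/s

First convert: E = 0.24 eV = 3.8452 × 10^-20 J.
Since p = E/c for a photon, p = 1.283 × 10^-28 kg·m/s.
So p ≈ 1.28 × 10^-28 kg·m/s.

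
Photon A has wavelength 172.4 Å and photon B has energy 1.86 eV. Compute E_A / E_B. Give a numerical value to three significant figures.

E_A = 1.152·10^-17 J (from wavelength = 172.4 Å, via E = hc/λ).
E_B = 2.980·10^-19 J (from energy = 1.86 eV, via E given directly).
Ratio = 1.152·10^-17 / 2.980·10^-19 = 38.7.

38.7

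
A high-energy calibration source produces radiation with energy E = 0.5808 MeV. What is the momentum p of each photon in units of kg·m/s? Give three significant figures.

Use c = 2.99792458e8 m/s, 1 eV = 1.602176634e-19 J.
First convert: E = 0.5808 MeV = 9.3054e-14 J.
The photon relation is p = E/c, giving p = 3.104e-22 kg·m/s.
So p ≈ 3.10e-22 kg·m/s.

3.10e-22 kg·m/s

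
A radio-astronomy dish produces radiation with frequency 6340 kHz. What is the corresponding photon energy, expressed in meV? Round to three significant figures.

2.62e-5 meV

Take h = 6.62607015e-34 J·s, 1 eV = 1.602176634e-19 J.
In SI units: f = 6340 kHz = 6.34e6 Hz.
Since E = hf for a photon, E = 4.201e-27 J.
Converting to meV: E = 2.622e-5 meV ≈ 2.62e-5 meV.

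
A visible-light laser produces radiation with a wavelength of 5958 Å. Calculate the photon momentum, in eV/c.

Convert to SI: λ = 5958 Å = 5.958 × 10^-7 m.
Apply p = h/λ: p = 1.112 × 10^-27 kg·m/s.
Converting to eV/c: p = 2.081 eV/c ≈ 2.08 eV/c.

2.08 eV/c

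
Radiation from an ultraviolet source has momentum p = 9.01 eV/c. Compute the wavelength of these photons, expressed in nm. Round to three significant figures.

138 nm

(h = 6.62607015e-34 J·s, c = 2.99792458e8 m/s, 1 eV = 1.602176634e-19 J.)
First convert: p = 9.01 eV/c = 4.8152e-27 kg·m/s.
The photon relation is λ = h/p, giving λ = 1.376e-7 m.
Converting to nm: λ = 137.6 nm ≈ 138 nm.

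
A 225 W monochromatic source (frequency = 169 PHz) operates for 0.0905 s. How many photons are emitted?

Total energy: E_total = P·t = 225 × 0.0905 = 20.36 J.
Per-photon energy: E = 1.120e-16 J.
N = E_total / E_photon = 1.82e17.

1.82e17 photons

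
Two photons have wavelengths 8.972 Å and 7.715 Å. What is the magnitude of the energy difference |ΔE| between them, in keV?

Using E = hc/λ: E₁ = 2.2141e-16 J, E₂ = 2.5748e-16 J.
|ΔE| = |2.2141e-16 − 2.5748e-16| = 3.61e-17 J = 0.225 keV.

0.225 keV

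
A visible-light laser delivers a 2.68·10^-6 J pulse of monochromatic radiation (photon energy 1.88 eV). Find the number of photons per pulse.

Per-photon energy: E = 3.012·10^-19 J (from energy = 1.88 eV).
N = E_total / E_photon = 2.68·10^-6 J / 3.012·10^-19 J = 8.90·10^12.

8.90·10^12 photons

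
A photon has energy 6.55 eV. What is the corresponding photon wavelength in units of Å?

1890 Å

First convert: E = 6.55 eV = 1.0494 × 10^-18 J.
Apply λ = hc/E: λ = 1.893 × 10^-7 m.
Converting to Å: λ = 1893 Å ≈ 1890 Å.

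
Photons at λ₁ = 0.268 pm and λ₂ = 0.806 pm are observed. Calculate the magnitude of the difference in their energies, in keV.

Using E = hc/λ: E₁ = 7.412e-13 J, E₂ = 2.465e-13 J.
|ΔE| = |7.412e-13 − 2.465e-13| = 4.95e-13 J = 3090 keV.

3090 keV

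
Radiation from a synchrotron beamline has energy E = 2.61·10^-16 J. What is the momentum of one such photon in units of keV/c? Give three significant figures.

1.63 keV/c

Since p = E/c for a photon, p = 8.706·10^-25 kg·m/s.
Converting to keV/c: p = 1.629 keV/c ≈ 1.63 keV/c.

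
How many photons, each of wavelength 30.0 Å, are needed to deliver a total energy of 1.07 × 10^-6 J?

1.62 × 10^10 photons

Per-photon energy: E = 6.621 × 10^-17 J (from wavelength = 30.0 Å).
N = E_total / E_photon = 1.07 × 10^-6 J / 6.621 × 10^-17 J = 1.62 × 10^10.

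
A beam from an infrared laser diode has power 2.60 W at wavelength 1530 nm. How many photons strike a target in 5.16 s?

Total energy: E_total = P·t = 2.60 × 5.16 = 13.42 J.
Per-photon energy: E = 1.298 × 10^-19 J.
N = E_total / E_photon = 1.03 × 10^20.

1.03 × 10^20 photons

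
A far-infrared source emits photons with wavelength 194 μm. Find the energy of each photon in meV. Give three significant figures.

In SI units: λ = 194 μm = 1.94·10^-4 m.
Apply E = hc/λ: E = 1.024·10^-21 J.
Converting to meV: E = 6.391 meV ≈ 6.39 meV.

6.39 meV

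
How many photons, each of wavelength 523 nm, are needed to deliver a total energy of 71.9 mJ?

Per-photon energy: E = 3.798e-19 J (from wavelength = 523 nm).
N = E_total / E_photon = 0.0719 J / 3.798e-19 J = 1.89e17.

1.89e17 photons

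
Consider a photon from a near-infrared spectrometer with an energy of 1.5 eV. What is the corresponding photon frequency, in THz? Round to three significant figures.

363 THz

Use h = 6.62607015e-34 J·s, 1 eV = 1.602176634e-19 J.
Convert to SI: E = 1.5 eV = 2.4033e-19 J.
The photon relation is f = E/h, giving f = 3.627e14 Hz.
Converting to THz: f = 362.7 THz ≈ 363 THz.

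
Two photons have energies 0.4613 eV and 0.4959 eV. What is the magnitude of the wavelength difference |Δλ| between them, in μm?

Using λ = hc/E: λ₁ = 2.6877e-6 m, λ₂ = 2.5002e-6 m.
|Δλ| = |2.6877e-6 − 2.5002e-6| = 1.88e-7 m = 0.188 μm.

0.188 μm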